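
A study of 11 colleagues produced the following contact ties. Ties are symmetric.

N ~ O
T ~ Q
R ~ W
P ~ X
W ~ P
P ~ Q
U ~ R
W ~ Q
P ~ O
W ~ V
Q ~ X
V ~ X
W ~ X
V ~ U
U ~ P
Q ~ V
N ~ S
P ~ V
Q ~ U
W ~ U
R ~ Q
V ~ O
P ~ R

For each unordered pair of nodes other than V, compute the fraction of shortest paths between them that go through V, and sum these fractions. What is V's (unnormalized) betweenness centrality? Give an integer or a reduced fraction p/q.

Pairs whose geodesics pass through V — N–Q: 1/2; N–X: 1/2; N–W: 1/2; N–T: 1/2; N–U: 1/2; S–Q: 1/2; S–X: 1/2; S–W: 1/2; S–T: 1/2; S–U: 1/2; O–Q: 1/2; O–X: 1/2; O–W: 1/2; O–T: 1/2 … (+2 more pairs).
All other pairs contribute 0.
Summing the contributions gives betweenness(V) = 31/4.

31/4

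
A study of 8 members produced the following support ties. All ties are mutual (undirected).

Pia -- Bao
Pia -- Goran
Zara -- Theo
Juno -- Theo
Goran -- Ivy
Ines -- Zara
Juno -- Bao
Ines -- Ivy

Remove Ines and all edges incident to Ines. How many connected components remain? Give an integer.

Ines's neighbors (Ivy and Zara) remain reachable from one another through other ties, so the rest of the network stays in one piece.

1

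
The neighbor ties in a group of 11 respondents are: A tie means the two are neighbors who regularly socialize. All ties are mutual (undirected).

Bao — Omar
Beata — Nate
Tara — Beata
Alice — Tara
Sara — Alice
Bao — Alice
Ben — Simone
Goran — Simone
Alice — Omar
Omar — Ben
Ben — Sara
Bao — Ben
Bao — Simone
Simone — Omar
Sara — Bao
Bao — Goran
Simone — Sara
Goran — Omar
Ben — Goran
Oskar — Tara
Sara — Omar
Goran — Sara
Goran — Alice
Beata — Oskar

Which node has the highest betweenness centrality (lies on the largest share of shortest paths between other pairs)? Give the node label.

Alice

Unnormalized betweenness of each node: Alice:24, Bao:5/2, Beata:9, Ben:0, Goran:5/2, Nate:0, Omar:5/2, Oskar:0, Sara:5/2, Simone:0, Tara:21.
Alice has the largest value, 24, making it the main broker — the node through which the most shortest paths run.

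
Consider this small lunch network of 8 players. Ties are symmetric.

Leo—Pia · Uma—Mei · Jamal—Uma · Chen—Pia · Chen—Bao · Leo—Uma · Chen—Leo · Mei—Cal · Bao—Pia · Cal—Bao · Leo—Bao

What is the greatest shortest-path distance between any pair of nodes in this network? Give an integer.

Eccentricity of each node (its greatest distance to any other): Bao:3, Cal:3, Chen:3, Jamal:3, Leo:2, Mei:3, Pia:3, Uma:2.
The maximum eccentricity is 3, realized for instance by the pair Cal–Jamal via Cal – Mei – Uma – Jamal. So the diameter is 3.

3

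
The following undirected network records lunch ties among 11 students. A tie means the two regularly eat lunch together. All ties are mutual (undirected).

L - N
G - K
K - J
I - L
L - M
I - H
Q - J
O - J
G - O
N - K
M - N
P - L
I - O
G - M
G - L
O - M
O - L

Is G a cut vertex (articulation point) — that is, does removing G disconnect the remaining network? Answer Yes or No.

No

Even without G, every remaining node can still reach every other (the residual graph is connected), so G is not a cut vertex.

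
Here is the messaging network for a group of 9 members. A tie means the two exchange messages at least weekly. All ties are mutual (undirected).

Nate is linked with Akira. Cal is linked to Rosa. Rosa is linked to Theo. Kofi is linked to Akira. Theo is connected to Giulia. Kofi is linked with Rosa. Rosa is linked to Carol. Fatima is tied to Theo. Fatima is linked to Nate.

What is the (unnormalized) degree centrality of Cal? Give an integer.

Cal is directly tied to Rosa. That is 1 neighbor, so the degree of Cal is 1.

1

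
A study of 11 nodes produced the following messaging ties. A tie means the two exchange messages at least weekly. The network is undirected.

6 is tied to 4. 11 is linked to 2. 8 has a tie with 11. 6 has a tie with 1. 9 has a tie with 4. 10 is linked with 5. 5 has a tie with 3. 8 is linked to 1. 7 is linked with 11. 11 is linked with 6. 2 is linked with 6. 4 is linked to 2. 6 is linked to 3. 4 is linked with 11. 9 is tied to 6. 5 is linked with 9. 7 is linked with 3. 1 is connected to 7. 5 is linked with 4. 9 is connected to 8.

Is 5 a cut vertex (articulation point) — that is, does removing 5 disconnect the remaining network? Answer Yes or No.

Removing 5 leaves {1, 2, 3, 4, 6, 7, 8, 9, and 11} with no path to {10}, so the network splits into 2 components. 5 is a cut vertex.

Yes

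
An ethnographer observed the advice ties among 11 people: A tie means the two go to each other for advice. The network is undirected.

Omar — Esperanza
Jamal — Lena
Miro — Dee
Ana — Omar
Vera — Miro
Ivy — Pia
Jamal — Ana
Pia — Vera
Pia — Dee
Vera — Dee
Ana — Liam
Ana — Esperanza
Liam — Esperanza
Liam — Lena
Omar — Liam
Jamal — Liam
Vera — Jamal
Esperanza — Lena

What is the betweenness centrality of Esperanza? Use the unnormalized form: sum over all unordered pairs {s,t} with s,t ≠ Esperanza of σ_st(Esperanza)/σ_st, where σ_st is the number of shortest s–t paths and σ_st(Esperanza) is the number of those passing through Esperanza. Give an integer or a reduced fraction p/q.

Pairs whose geodesics pass through Esperanza — Omar–Lena: 1/2; Lena–Ana: 1/3.
All other pairs contribute 0.
Summing the contributions gives betweenness(Esperanza) = 5/6.

5/6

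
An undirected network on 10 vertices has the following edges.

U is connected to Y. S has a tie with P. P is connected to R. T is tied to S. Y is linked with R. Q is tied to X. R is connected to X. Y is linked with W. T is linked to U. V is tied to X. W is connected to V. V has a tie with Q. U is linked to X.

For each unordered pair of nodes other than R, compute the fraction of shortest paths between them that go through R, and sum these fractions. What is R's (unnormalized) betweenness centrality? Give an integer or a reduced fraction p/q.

Pairs whose geodesics pass through R — W–P: 1; W–S: 1/2; V–P: 1; V–S: 1/2; Q–P: 1; Q–S: 1/2; Q–Y: 1/3; X–P: 1; X–S: 1/2; X–Y: 1/2; P–U: 2/3; P–Y: 1; S–Y: 1/2.
All other pairs contribute 0.
Summing the contributions gives betweenness(R) = 9.

9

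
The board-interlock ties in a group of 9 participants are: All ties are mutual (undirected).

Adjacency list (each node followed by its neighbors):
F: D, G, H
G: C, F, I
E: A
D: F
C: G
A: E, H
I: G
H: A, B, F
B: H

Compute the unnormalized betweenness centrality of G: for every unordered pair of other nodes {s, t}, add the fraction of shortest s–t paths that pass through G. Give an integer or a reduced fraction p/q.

13

Pairs whose geodesics pass through G — F–I: 1; F–C: 1; D–I: 1; D–C: 1; E–I: 1; E–C: 1; I–B: 1; I–H: 1; I–A: 1; I–C: 1; B–C: 1; H–C: 1; A–C: 1.
All other pairs contribute 0.
Summing the contributions gives betweenness(G) = 13.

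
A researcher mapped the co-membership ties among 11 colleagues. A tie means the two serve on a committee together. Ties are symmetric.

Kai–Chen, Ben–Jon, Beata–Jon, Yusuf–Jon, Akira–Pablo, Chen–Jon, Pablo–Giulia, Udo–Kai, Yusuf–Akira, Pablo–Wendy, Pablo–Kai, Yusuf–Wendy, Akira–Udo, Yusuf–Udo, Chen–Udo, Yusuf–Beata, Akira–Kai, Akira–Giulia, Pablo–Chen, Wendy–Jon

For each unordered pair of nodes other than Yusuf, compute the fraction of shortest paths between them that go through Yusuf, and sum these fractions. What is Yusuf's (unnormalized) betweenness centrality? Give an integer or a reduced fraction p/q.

Pairs whose geodesics pass through Yusuf — Udo–Wendy: 1; Udo–Jon: 1/2; Udo–Beata: 1; Udo–Ben: 1/2; Wendy–Beata: 1/2; Wendy–Akira: 1/2; Jon–Giulia: 1/3; Jon–Akira: 1; Beata–Kai: 2/3; Beata–Pablo: 2/4; Beata–Giulia: 1; Beata–Akira: 1; Giulia–Ben: 1/3; Ben–Akira: 1.
All other pairs contribute 0.
Summing the contributions gives betweenness(Yusuf) = 59/6.

59/6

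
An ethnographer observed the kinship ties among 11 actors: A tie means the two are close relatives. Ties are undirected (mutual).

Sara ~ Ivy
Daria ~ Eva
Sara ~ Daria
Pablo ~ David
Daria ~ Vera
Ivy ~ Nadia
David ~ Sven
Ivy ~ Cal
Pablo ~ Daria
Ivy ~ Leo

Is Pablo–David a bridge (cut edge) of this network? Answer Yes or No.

Without the Pablo–David edge there is no alternate route between Pablo and David, so the network disconnects. It is a bridge.

Yes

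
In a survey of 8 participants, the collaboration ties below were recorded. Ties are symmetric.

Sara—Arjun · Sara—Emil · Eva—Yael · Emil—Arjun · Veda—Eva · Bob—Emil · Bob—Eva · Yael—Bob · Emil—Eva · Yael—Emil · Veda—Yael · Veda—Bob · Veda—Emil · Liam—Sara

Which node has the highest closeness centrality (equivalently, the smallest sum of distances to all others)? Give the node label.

Farness (sum of distances to all others) for each node — Arjun:12, Bob:11, Emil:8, Eva:11, Liam:17, Sara:11, Veda:11, Yael:11.
The smallest farness is 8, for Emil, so Emil has the highest closeness.

Emil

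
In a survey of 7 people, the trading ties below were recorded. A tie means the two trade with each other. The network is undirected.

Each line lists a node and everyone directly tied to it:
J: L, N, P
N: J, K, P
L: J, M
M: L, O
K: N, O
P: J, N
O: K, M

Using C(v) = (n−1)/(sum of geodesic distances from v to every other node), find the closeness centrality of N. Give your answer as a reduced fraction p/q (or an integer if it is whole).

3/5

Distances from N: J:1, K:1, L:2, M:3, O:2, P:1. Sum = 10.
n = 7, so closeness = 6/10 = 3/5.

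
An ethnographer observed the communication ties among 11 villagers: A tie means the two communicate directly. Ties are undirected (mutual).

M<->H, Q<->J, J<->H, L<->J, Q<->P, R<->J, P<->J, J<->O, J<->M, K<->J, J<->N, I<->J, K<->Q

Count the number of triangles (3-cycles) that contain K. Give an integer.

K's neighbors: J and Q.
Neighbor pairs that are themselves tied: K–J–Q. Each forms one triangle with K, for 1 in total.

1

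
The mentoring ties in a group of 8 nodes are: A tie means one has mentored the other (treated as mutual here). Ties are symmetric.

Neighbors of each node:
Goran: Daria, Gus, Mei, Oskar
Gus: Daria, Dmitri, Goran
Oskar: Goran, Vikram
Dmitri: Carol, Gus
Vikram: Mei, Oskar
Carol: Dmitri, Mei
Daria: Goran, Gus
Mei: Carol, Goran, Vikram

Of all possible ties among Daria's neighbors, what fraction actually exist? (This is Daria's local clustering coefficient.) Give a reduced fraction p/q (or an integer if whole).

1

Daria's neighbors: Goran and Gus (k = 2).
Possible neighbor pairs: C(2,2) = 1. Edges among them: Goran–Gus → e = 1.
Clustering(Daria) = 1/1.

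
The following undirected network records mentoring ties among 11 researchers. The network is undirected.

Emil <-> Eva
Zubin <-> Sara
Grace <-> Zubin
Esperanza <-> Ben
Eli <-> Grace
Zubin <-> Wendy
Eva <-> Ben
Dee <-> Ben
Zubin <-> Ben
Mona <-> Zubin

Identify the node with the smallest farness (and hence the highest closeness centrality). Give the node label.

Farness (sum of distances to all others) for each node — Ben:17, Dee:26, Eli:32, Emil:33, Esperanza:26, Eva:24, Grace:23, Mona:25, Sara:25, Wendy:25, Zubin:16.
The smallest farness is 16, for Zubin, so Zubin has the highest closeness.

Zubin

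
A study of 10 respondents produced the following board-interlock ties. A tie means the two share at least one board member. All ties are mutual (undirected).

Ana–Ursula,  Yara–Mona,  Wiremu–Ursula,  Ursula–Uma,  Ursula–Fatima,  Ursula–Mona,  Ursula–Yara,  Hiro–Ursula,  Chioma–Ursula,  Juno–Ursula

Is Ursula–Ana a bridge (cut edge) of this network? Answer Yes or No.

Without the Ursula–Ana edge there is no alternate route between Ursula and Ana, so the network disconnects. It is a bridge.

Yes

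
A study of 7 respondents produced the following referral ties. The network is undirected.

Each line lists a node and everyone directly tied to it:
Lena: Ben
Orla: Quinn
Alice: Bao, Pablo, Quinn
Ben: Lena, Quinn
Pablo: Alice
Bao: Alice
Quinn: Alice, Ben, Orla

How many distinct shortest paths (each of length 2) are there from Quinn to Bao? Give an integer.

The shortest distance is 2, and the only length-2 path is Quinn–Alice–Bao. So there is exactly 1 shortest path.

1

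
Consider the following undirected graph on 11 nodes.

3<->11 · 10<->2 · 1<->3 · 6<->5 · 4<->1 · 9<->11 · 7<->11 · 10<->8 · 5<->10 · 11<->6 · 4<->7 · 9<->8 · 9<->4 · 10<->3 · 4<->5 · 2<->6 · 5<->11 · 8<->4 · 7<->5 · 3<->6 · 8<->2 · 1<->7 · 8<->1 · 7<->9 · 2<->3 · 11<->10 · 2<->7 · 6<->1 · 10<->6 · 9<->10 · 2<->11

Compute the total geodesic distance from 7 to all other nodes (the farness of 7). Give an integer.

14

Distances from 7: 1:1, 2:1, 3:2, 4:1, 5:1, 6:2, 8:2, 9:1, 10:2, 11:1.
Sum = 1 + 1 + 2 + 1 + 1 + 2 + 2 + 1 + 2 + 1 = 14.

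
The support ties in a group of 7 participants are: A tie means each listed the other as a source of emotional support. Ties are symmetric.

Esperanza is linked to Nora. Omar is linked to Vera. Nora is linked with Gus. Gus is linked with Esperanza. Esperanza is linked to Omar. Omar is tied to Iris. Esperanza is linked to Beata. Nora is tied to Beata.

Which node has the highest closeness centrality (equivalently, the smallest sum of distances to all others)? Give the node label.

Farness (sum of distances to all others) for each node — Beata:12, Esperanza:8, Gus:12, Iris:14, Nora:11, Omar:9, Vera:14.
The smallest farness is 8, for Esperanza, so Esperanza has the highest closeness.

Esperanza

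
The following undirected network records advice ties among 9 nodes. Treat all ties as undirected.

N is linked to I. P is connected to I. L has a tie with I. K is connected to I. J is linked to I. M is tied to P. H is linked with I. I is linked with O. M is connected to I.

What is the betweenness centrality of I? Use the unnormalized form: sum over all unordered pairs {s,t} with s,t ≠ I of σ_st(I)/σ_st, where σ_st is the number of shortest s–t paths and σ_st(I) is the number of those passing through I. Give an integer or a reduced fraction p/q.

27

Pairs whose geodesics pass through I — H–M: 1; H–K: 1; H–O: 1; H–J: 1; H–P: 1; H–N: 1; H–L: 1; M–K: 1; M–O: 1; M–J: 1; M–N: 1; M–L: 1; K–O: 1; K–J: 1 … (+13 more pairs).
All other pairs contribute 0.
Summing the contributions gives betweenness(I) = 27.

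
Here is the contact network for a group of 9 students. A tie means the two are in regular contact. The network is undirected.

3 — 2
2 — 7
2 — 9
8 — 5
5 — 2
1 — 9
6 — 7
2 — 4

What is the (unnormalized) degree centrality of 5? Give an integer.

2

5 is directly tied to 2 and 8. That is 2 neighbors, so the degree of 5 is 2.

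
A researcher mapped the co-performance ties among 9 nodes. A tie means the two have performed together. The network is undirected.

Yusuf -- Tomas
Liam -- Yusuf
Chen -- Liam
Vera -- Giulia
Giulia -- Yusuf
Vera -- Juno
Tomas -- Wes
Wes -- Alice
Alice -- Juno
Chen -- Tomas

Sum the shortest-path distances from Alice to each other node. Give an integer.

19

Distances from Alice: Chen:3, Giulia:3, Juno:1, Liam:4, Tomas:2, Vera:2, Wes:1, Yusuf:3.
Sum = 3 + 3 + 1 + 4 + 2 + 2 + 1 + 3 = 19.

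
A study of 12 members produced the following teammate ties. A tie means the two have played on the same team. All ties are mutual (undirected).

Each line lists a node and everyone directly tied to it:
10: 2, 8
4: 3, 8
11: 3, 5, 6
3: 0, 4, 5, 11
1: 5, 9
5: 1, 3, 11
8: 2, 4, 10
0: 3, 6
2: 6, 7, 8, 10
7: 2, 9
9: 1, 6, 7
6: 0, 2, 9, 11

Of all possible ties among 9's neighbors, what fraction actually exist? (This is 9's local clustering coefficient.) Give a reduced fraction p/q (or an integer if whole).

0

9's neighbors: 1, 6, and 7 (k = 3).
Possible neighbor pairs: C(3,2) = 3. Edges among them: none → e = 0.
Clustering(9) = 0/3 = 0.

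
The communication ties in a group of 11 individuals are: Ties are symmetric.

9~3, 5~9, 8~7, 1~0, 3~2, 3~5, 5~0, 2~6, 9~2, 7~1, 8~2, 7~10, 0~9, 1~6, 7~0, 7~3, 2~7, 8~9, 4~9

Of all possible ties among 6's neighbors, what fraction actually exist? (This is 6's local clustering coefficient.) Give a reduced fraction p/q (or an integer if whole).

6's neighbors: 1 and 2 (k = 2).
Possible neighbor pairs: C(2,2) = 1. Edges among them: none → e = 0.
Clustering(6) = 0/1.

0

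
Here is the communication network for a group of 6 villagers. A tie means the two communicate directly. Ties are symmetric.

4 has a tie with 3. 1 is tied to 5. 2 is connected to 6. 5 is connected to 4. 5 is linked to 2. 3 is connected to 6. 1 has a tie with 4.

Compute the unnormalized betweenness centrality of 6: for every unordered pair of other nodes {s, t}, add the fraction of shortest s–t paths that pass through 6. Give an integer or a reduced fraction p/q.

Pairs whose geodesics pass through 6 — 3–2: 1.
All other pairs contribute 0.
Summing the contributions gives betweenness(6) = 1.

1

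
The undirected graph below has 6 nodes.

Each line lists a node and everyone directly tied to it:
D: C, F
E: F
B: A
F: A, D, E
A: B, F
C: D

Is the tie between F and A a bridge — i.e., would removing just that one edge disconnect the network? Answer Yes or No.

Without the F–A edge there is no alternate route between F and A, so the network disconnects. It is a bridge.

Yes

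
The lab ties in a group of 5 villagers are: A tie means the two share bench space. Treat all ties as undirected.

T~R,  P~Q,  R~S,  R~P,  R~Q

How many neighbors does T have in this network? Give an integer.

1

T is directly tied to R. That is 1 neighbor, so the degree of T is 1.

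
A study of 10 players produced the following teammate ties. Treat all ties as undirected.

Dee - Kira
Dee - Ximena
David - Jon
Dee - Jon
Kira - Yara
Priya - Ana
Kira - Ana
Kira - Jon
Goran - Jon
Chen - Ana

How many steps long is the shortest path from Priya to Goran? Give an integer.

One shortest route is Priya – Ana – Kira – Jon – Goran, which uses 4 edges, and at distance 3 from Priya we only reach {Dee, Jon, Yara}, which does not include Goran. So d(Priya,Goran) = 4.

4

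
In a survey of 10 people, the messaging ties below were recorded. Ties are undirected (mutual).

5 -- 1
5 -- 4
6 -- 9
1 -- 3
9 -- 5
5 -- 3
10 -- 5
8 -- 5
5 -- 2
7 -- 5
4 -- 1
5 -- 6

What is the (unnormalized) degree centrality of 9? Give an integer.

2

9 is directly tied to 5 and 6. That is 2 neighbors, so the degree of 9 is 2.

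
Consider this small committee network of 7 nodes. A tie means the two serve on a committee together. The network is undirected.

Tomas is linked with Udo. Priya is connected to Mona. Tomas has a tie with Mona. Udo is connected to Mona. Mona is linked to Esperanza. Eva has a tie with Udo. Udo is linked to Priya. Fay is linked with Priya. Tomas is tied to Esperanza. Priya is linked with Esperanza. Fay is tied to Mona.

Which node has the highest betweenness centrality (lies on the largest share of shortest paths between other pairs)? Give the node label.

Udo

Unnormalized betweenness of each node: Esperanza:1/3, Eva:0, Fay:0, Mona:7/2, Priya:13/6, Tomas:2/3, Udo:16/3.
Udo has the largest value, 16/3, making it the main broker — the node through which the most shortest paths run.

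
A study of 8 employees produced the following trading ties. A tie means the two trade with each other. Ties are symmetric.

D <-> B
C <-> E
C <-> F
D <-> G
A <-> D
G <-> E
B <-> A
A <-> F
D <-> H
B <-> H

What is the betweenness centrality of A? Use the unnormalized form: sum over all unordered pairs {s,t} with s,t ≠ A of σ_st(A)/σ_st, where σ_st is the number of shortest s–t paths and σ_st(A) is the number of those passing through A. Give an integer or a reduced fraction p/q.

Pairs whose geodesics pass through A — C–D: 1/2; C–H: 2/3; C–B: 1; F–D: 1; F–H: 2/2; F–B: 1; F–G: 1/2.
All other pairs contribute 0.
Summing the contributions gives betweenness(A) = 17/3.

17/3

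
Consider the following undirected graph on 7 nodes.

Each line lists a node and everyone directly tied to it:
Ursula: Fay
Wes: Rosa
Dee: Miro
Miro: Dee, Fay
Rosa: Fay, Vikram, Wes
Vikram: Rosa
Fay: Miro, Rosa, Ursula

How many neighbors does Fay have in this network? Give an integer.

Fay is directly tied to Miro, Rosa, and Ursula. That is 3 neighbors, so the degree of Fay is 3.

3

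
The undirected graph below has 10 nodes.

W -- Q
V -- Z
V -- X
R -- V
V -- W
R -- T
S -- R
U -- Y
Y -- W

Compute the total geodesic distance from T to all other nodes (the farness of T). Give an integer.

Distances from T: Q:4, R:1, S:2, U:5, V:2, W:3, X:3, Y:4, Z:3.
Sum = 4 + 1 + 2 + 5 + 2 + 3 + 3 + 4 + 3 = 27.

27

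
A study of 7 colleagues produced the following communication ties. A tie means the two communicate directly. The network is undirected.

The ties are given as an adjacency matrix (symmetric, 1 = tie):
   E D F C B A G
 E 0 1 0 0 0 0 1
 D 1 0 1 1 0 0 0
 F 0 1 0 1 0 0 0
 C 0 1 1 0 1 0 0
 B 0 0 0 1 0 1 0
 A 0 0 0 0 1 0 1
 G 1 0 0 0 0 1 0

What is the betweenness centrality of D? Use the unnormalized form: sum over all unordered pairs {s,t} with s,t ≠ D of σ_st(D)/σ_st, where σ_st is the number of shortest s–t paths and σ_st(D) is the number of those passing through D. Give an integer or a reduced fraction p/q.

Pairs whose geodesics pass through D — E–F: 1; E–C: 1; E–B: 1/2; F–G: 1; C–G: 1/2.
All other pairs contribute 0.
Summing the contributions gives betweenness(D) = 4.

4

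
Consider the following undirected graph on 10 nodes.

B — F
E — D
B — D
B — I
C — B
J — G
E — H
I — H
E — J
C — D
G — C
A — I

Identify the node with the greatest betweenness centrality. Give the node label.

Unnormalized betweenness of each node: A:0, B:29/2, C:6, D:9/2, E:15/2, F:0, G:2, H:4, I:21/2, J:2.
B has the largest value, 29/2, making it the main broker — the node through which the most shortest paths run.

B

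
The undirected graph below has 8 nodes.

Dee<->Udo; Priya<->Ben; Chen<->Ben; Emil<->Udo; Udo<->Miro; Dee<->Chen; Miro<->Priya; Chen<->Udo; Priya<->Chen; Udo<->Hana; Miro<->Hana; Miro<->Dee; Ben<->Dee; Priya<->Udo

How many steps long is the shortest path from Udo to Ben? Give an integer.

2

One shortest route is Udo – Chen – Ben, which uses 2 edges, and Udo and Ben are not directly tied, so nothing shorter exists. So d(Udo,Ben) = 2.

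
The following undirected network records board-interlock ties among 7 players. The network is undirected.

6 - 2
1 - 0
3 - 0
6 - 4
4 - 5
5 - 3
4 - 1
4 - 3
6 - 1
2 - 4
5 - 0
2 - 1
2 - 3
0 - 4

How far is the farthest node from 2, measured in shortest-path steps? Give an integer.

Distances from 2: 0:2, 1:1, 3:1, 4:1, 5:2, 6:1.
The largest is 2 (to 0 and 5), so the eccentricity of 2 is 2.

2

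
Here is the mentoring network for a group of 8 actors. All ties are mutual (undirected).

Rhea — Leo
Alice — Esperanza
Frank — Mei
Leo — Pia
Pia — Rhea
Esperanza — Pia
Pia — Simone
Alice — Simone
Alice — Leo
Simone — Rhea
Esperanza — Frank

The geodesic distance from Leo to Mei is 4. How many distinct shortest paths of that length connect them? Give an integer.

The shortest distance is 4. The length-4 paths are: Leo–Alice–Esperanza–Frank–Mei; Leo–Pia–Esperanza–Frank–Mei.
That gives 2 distinct shortest paths.

2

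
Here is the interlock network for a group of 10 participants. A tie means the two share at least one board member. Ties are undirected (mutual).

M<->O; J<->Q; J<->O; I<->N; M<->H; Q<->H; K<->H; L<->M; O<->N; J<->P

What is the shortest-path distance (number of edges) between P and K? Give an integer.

One shortest route is P – J – Q – H – K, which uses 4 edges, and at distance 3 from P we only reach {H, M, N}, which does not include K. So d(P,K) = 4.

4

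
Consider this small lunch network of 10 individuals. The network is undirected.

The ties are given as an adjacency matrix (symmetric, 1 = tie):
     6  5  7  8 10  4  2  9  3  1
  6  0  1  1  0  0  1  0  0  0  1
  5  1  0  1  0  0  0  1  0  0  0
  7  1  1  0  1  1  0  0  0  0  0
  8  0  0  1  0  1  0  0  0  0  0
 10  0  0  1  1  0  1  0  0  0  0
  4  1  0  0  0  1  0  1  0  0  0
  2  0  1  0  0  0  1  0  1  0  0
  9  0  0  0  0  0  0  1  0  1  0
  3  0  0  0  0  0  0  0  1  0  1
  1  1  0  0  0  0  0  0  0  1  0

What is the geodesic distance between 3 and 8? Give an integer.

One shortest route is 3 – 1 – 6 – 7 – 8, which uses 4 edges, and at distance 3 from 3 we only reach {4, 5, 7}, which does not include 8. So d(3,8) = 4.

4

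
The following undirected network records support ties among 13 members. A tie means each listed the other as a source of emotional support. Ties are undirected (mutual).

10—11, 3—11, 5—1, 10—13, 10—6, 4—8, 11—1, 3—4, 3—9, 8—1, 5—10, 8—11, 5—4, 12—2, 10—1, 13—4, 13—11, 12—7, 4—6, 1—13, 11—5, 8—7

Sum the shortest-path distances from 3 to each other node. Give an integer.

27

Distances from 3: 1:2, 2:5, 4:1, 5:2, 6:2, 7:3, 8:2, 9:1, 10:2, 11:1, 12:4, 13:2.
Sum = 2 + 5 + 1 + 2 + 2 + 3 + 2 + 1 + 2 + 1 + 4 + 2 = 27.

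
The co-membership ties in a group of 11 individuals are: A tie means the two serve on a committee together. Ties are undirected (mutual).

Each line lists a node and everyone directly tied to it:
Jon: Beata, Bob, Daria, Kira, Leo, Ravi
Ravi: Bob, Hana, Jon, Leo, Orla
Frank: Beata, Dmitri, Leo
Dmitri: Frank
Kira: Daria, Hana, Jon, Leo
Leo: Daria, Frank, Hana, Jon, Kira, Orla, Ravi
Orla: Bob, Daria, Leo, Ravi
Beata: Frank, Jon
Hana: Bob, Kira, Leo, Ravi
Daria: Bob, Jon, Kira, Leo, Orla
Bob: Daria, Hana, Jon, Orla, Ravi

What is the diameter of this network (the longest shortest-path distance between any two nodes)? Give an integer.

4

Eccentricity of each node (its greatest distance to any other): Beata:3, Bob:4, Daria:3, Dmitri:4, Frank:3, Hana:3, Jon:3, Kira:3, Leo:2, Orla:3, Ravi:3.
The maximum eccentricity is 4, realized for instance by the pair Bob–Dmitri via Bob – Jon – Beata – Frank – Dmitri. So the diameter is 4.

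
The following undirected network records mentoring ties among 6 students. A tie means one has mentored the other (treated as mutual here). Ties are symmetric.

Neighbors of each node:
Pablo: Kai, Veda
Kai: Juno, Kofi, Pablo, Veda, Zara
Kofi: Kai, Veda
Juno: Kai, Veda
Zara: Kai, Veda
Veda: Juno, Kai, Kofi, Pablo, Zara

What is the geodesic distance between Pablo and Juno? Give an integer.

One shortest route is Pablo – Kai – Juno, which uses 2 edges, and Pablo and Juno are not directly tied, so nothing shorter exists. So d(Pablo,Juno) = 2.

2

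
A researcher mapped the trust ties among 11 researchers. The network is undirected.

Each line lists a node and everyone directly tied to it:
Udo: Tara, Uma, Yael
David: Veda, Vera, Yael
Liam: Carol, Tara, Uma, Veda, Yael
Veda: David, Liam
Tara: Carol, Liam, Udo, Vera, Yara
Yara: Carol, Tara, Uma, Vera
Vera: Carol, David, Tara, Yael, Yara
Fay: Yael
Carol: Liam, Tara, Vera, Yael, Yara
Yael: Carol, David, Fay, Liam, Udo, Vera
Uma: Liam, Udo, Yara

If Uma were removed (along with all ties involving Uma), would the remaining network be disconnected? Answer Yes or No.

Even without Uma, every remaining node can still reach every other (the residual graph is connected), so Uma is not a cut vertex.

No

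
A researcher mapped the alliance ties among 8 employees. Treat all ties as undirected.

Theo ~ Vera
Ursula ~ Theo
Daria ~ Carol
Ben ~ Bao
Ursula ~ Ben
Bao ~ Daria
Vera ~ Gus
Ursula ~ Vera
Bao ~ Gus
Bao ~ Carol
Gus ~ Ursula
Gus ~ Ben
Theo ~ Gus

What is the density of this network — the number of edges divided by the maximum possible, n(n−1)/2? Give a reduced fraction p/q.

13/28

There are 13 edges and 8 nodes, so the maximum possible is C(8,2) = 28.
Density = 13/28.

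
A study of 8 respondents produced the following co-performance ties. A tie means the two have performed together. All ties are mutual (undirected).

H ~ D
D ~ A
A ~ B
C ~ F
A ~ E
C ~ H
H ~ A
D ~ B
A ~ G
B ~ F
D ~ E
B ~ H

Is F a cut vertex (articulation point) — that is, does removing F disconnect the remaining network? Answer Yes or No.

Even without F, every remaining node can still reach every other (the residual graph is connected), so F is not a cut vertex.

No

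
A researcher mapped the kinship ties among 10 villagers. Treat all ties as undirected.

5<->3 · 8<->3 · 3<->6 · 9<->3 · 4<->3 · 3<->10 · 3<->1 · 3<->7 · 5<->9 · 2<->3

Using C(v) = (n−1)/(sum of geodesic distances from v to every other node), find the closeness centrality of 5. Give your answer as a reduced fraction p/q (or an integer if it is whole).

9/16

Distances from 5: 1:2, 2:2, 3:1, 4:2, 6:2, 7:2, 8:2, 9:1, 10:2. Sum = 16.
n = 10, so closeness = 9/16.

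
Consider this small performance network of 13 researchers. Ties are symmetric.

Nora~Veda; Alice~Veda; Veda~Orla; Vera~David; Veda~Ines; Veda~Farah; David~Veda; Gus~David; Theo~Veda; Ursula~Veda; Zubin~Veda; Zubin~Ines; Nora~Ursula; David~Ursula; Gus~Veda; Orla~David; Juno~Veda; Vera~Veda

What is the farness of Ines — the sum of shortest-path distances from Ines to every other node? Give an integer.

Distances from Ines: Alice:2, David:2, Farah:2, Gus:2, Juno:2, Nora:2, Orla:2, Theo:2, Ursula:2, Veda:1, Vera:2, Zubin:1.
Sum = 2 + 2 + 2 + 2 + 2 + 2 + 2 + 2 + 2 + 1 + 2 + 1 = 22.

22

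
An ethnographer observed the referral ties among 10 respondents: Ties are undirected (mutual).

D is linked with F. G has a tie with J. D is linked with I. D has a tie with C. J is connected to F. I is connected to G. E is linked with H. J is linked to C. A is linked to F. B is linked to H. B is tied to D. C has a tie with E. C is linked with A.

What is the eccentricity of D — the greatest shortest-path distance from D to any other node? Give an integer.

2

Distances from D: A:2, B:1, C:1, E:2, F:1, G:2, H:2, I:1, J:2.
The largest is 2 (to H, E, A, J, and G), so the eccentricity of D is 2.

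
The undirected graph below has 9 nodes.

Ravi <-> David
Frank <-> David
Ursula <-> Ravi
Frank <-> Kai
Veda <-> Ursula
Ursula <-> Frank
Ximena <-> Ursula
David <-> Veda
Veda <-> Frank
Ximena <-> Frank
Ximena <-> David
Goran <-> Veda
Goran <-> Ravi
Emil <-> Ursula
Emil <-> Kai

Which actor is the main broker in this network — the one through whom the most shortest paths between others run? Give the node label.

Ursula

Unnormalized betweenness of each node: David:12/5, Emil:5/6, Frank:127/20, Goran:1/3, Kai:7/10, Ravi:47/20, Ursula:241/30, Veda:91/20, Ximena:9/20.
Ursula has the largest value, 241/30, making it the main broker — the node through which the most shortest paths run.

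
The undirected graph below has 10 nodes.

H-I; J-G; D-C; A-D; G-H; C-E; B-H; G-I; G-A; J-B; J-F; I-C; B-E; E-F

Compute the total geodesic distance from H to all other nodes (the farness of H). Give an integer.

Distances from H: A:2, B:1, C:2, D:3, E:2, F:3, G:1, I:1, J:2.
Sum = 2 + 1 + 2 + 3 + 2 + 3 + 1 + 1 + 2 = 17.

17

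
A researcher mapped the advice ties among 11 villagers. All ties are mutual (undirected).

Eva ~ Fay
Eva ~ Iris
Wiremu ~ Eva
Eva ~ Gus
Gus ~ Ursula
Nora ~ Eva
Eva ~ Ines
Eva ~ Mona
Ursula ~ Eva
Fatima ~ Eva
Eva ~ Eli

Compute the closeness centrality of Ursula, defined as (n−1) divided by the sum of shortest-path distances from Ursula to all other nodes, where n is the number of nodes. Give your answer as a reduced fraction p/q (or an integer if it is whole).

Distances from Ursula: Eli:2, Eva:1, Fatima:2, Fay:2, Gus:1, Ines:2, Iris:2, Mona:2, Nora:2, Wiremu:2. Sum = 18.
n = 11, so closeness = 10/18 = 5/9.

5/9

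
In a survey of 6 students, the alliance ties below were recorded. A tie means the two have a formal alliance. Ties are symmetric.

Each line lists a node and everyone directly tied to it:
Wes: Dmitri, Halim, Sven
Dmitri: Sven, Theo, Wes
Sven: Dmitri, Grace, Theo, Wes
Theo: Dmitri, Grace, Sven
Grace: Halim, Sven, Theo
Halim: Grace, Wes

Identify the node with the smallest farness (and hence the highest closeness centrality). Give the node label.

Sven

Farness (sum of distances to all others) for each node — Dmitri:7, Grace:7, Halim:8, Sven:6, Theo:7, Wes:7.
The smallest farness is 6, for Sven, so Sven has the highest closeness.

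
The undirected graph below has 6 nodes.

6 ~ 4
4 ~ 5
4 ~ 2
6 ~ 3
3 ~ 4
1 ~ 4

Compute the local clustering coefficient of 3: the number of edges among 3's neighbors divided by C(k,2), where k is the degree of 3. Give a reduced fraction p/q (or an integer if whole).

3's neighbors: 4 and 6 (k = 2).
Possible neighbor pairs: C(2,2) = 1. Edges among them: 4–6 → e = 1.
Clustering(3) = 1/1.

1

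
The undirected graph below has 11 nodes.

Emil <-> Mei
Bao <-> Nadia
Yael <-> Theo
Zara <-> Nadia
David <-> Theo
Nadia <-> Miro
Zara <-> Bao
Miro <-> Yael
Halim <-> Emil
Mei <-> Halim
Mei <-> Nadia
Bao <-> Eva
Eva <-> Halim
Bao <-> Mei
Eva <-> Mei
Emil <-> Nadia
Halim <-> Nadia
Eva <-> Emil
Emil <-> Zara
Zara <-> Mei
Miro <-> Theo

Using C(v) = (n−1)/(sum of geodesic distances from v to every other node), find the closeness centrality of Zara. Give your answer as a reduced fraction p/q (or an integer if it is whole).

Distances from Zara: Bao:1, David:4, Emil:1, Eva:2, Halim:2, Mei:1, Miro:2, Nadia:1, Theo:3, Yael:3. Sum = 20.
n = 11, so closeness = 10/20 = 1/2.

1/2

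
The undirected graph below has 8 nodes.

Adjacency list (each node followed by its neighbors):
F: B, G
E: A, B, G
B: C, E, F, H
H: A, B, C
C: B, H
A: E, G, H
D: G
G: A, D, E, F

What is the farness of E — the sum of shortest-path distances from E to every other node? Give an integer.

11

Distances from E: A:1, B:1, C:2, D:2, F:2, G:1, H:2.
Sum = 1 + 1 + 2 + 2 + 2 + 1 + 2 = 11.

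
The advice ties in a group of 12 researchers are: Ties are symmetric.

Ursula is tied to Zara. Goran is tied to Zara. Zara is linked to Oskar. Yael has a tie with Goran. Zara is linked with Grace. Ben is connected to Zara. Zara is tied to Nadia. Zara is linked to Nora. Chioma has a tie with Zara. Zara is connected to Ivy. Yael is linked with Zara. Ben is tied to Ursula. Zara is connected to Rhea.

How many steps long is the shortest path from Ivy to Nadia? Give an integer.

One shortest route is Ivy – Zara – Nadia, which uses 2 edges, and Ivy and Nadia are not directly tied, so nothing shorter exists. So d(Ivy,Nadia) = 2.

2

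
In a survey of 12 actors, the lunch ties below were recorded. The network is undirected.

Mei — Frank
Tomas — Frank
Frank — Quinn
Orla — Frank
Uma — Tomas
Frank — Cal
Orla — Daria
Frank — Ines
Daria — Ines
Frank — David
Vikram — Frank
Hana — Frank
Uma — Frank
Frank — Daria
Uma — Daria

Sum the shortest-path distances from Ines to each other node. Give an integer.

20

Distances from Ines: Cal:2, Daria:1, David:2, Frank:1, Hana:2, Mei:2, Orla:2, Quinn:2, Tomas:2, Uma:2, Vikram:2.
Sum = 2 + 1 + 2 + 1 + 2 + 2 + 2 + 2 + 2 + 2 + 2 = 20.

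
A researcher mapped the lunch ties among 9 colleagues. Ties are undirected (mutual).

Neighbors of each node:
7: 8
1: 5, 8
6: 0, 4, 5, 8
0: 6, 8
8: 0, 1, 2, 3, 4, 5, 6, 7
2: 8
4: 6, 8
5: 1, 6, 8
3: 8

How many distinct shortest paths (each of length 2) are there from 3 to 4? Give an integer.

1

The shortest distance is 2, and the only length-2 path is 3–8–4. So there is exactly 1 shortest path.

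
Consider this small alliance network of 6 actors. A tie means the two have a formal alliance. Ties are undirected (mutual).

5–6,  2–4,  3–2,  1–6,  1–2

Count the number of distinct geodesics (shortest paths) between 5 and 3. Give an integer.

1

The shortest distance is 4, and the only length-4 path is 5–6–1–2–3. So there is exactly 1 shortest path.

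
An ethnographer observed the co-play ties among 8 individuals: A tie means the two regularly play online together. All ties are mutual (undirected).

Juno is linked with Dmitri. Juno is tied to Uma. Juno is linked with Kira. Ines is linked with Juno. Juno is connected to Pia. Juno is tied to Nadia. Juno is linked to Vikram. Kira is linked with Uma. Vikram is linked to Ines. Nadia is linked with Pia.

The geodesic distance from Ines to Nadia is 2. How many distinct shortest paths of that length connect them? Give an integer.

1

The shortest distance is 2, and the only length-2 path is Ines–Juno–Nadia. So there is exactly 1 shortest path.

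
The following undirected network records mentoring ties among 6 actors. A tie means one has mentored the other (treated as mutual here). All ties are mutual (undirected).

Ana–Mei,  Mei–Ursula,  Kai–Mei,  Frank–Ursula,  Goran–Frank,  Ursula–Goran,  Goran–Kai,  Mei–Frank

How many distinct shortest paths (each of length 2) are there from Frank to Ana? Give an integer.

1

The shortest distance is 2, and the only length-2 path is Frank–Mei–Ana. So there is exactly 1 shortest path.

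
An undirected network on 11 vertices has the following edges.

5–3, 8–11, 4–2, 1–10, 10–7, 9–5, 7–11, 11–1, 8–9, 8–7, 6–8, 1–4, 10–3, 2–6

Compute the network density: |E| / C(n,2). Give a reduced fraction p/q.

There are 14 edges and 11 nodes, so the maximum possible is C(11,2) = 55.
Density = 14/55.

14/55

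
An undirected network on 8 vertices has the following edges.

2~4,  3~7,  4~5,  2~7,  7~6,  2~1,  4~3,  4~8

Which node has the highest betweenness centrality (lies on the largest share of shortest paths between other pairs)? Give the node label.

Unnormalized betweenness of each node: 1:0, 2:9, 3:3, 4:12, 5:0, 6:0, 7:7, 8:0.
4 has the largest value, 12, making it the main broker — the node through which the most shortest paths run.

4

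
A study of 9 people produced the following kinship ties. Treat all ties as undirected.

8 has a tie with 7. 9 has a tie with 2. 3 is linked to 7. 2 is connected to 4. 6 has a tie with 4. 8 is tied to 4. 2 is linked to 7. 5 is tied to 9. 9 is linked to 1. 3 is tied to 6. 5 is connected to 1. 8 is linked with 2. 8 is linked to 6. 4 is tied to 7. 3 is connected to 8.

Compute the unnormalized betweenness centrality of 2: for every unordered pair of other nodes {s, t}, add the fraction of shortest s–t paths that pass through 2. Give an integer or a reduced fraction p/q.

15

Pairs whose geodesics pass through 2 — 5–6: 2/2; 5–3: 2/2; 5–7: 1; 5–8: 1; 5–4: 1; 9–6: 2/2; 9–3: 2/2; 9–7: 1; 9–8: 1; 9–4: 1; 1–6: 2/2; 1–3: 2/2; 1–7: 1; 1–8: 1 … (+1 more pairs).
All other pairs contribute 0.
Summing the contributions gives betweenness(2) = 15.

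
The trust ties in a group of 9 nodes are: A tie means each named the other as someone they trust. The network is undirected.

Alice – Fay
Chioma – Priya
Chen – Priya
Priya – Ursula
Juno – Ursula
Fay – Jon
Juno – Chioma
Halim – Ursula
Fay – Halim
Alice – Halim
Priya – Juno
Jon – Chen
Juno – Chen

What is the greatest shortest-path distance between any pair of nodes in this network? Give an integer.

4

Eccentricity of each node (its greatest distance to any other): Alice:4, Chen:3, Chioma:4, Fay:4, Halim:3, Jon:3, Juno:3, Priya:3, Ursula:3.
The maximum eccentricity is 4, realized for instance by the pair Fay–Chioma via Fay – Jon – Chen – Juno – Chioma. So the diameter is 4.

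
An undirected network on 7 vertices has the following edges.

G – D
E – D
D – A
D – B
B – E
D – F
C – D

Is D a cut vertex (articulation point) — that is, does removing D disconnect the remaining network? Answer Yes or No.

Yes

Removing D leaves {G} with no path to {B and E}, so the network splits into 5 components. D is a cut vertex.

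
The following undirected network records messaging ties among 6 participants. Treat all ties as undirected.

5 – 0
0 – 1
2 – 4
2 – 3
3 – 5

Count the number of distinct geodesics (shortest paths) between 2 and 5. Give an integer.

The shortest distance is 2, and the only length-2 path is 2–3–5. So there is exactly 1 shortest path.

1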